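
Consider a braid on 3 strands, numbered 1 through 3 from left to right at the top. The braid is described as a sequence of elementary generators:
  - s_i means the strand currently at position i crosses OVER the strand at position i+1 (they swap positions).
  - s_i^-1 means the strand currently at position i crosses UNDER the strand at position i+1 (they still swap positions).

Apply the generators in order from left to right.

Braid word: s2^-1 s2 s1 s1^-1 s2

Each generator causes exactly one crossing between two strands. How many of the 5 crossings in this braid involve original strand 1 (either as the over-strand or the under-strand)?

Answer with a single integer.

Answer: 2

Derivation:
Gen 1: crossing 2x3. Involves strand 1? no. Count so far: 0
Gen 2: crossing 3x2. Involves strand 1? no. Count so far: 0
Gen 3: crossing 1x2. Involves strand 1? yes. Count so far: 1
Gen 4: crossing 2x1. Involves strand 1? yes. Count so far: 2
Gen 5: crossing 2x3. Involves strand 1? no. Count so far: 2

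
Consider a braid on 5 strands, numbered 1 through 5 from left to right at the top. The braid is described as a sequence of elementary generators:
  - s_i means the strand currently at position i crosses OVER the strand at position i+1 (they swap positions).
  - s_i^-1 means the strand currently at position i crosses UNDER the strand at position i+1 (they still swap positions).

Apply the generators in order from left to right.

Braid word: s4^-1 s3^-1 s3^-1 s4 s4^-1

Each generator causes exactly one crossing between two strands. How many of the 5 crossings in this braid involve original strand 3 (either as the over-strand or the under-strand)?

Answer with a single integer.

Gen 1: crossing 4x5. Involves strand 3? no. Count so far: 0
Gen 2: crossing 3x5. Involves strand 3? yes. Count so far: 1
Gen 3: crossing 5x3. Involves strand 3? yes. Count so far: 2
Gen 4: crossing 5x4. Involves strand 3? no. Count so far: 2
Gen 5: crossing 4x5. Involves strand 3? no. Count so far: 2

Answer: 2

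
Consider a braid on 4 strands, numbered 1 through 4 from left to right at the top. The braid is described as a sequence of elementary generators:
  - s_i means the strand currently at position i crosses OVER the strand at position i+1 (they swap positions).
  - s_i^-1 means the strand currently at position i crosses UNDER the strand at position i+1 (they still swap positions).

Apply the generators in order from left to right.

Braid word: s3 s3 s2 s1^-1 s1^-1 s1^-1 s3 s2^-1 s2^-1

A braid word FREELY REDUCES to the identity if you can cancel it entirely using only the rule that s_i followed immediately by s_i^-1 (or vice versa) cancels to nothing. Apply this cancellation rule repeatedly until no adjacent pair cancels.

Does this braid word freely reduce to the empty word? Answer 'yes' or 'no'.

Answer: no

Derivation:
Gen 1 (s3): push. Stack: [s3]
Gen 2 (s3): push. Stack: [s3 s3]
Gen 3 (s2): push. Stack: [s3 s3 s2]
Gen 4 (s1^-1): push. Stack: [s3 s3 s2 s1^-1]
Gen 5 (s1^-1): push. Stack: [s3 s3 s2 s1^-1 s1^-1]
Gen 6 (s1^-1): push. Stack: [s3 s3 s2 s1^-1 s1^-1 s1^-1]
Gen 7 (s3): push. Stack: [s3 s3 s2 s1^-1 s1^-1 s1^-1 s3]
Gen 8 (s2^-1): push. Stack: [s3 s3 s2 s1^-1 s1^-1 s1^-1 s3 s2^-1]
Gen 9 (s2^-1): push. Stack: [s3 s3 s2 s1^-1 s1^-1 s1^-1 s3 s2^-1 s2^-1]
Reduced word: s3 s3 s2 s1^-1 s1^-1 s1^-1 s3 s2^-1 s2^-1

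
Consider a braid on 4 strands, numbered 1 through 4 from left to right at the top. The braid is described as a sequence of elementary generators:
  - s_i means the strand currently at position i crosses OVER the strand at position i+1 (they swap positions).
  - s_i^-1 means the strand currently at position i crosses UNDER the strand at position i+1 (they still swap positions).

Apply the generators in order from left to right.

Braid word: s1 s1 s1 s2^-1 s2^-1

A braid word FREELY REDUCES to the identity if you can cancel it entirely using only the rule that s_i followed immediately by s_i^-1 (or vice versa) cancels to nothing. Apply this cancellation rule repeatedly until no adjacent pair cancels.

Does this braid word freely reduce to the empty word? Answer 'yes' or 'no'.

Gen 1 (s1): push. Stack: [s1]
Gen 2 (s1): push. Stack: [s1 s1]
Gen 3 (s1): push. Stack: [s1 s1 s1]
Gen 4 (s2^-1): push. Stack: [s1 s1 s1 s2^-1]
Gen 5 (s2^-1): push. Stack: [s1 s1 s1 s2^-1 s2^-1]
Reduced word: s1 s1 s1 s2^-1 s2^-1

Answer: no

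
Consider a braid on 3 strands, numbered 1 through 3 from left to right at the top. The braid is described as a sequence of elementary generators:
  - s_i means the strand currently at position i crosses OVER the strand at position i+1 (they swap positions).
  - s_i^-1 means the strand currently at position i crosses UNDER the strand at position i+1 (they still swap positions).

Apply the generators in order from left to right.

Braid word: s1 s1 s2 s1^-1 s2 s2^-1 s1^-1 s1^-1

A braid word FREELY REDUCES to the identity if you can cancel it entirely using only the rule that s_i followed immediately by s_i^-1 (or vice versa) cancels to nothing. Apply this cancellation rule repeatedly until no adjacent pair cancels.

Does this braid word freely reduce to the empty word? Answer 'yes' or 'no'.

Answer: no

Derivation:
Gen 1 (s1): push. Stack: [s1]
Gen 2 (s1): push. Stack: [s1 s1]
Gen 3 (s2): push. Stack: [s1 s1 s2]
Gen 4 (s1^-1): push. Stack: [s1 s1 s2 s1^-1]
Gen 5 (s2): push. Stack: [s1 s1 s2 s1^-1 s2]
Gen 6 (s2^-1): cancels prior s2. Stack: [s1 s1 s2 s1^-1]
Gen 7 (s1^-1): push. Stack: [s1 s1 s2 s1^-1 s1^-1]
Gen 8 (s1^-1): push. Stack: [s1 s1 s2 s1^-1 s1^-1 s1^-1]
Reduced word: s1 s1 s2 s1^-1 s1^-1 s1^-1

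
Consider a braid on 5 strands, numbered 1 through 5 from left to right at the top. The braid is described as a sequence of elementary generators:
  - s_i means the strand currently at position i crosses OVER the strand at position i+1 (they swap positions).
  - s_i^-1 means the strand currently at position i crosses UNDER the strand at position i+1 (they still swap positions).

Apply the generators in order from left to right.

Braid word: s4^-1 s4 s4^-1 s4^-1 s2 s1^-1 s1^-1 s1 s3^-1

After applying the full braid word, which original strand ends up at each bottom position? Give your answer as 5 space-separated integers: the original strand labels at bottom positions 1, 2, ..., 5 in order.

Answer: 3 1 4 2 5

Derivation:
Gen 1 (s4^-1): strand 4 crosses under strand 5. Perm now: [1 2 3 5 4]
Gen 2 (s4): strand 5 crosses over strand 4. Perm now: [1 2 3 4 5]
Gen 3 (s4^-1): strand 4 crosses under strand 5. Perm now: [1 2 3 5 4]
Gen 4 (s4^-1): strand 5 crosses under strand 4. Perm now: [1 2 3 4 5]
Gen 5 (s2): strand 2 crosses over strand 3. Perm now: [1 3 2 4 5]
Gen 6 (s1^-1): strand 1 crosses under strand 3. Perm now: [3 1 2 4 5]
Gen 7 (s1^-1): strand 3 crosses under strand 1. Perm now: [1 3 2 4 5]
Gen 8 (s1): strand 1 crosses over strand 3. Perm now: [3 1 2 4 5]
Gen 9 (s3^-1): strand 2 crosses under strand 4. Perm now: [3 1 4 2 5]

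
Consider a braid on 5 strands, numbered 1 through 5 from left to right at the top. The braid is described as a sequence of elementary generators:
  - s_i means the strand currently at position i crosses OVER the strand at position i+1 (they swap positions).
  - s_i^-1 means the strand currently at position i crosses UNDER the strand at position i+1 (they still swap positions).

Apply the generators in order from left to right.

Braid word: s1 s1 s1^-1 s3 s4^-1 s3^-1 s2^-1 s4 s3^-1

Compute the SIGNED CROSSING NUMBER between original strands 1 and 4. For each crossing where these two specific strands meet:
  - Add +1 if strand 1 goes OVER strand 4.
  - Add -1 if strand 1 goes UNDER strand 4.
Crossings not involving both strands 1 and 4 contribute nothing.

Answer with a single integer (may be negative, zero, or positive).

Answer: 0

Derivation:
Gen 1: crossing 1x2. Both 1&4? no. Sum: 0
Gen 2: crossing 2x1. Both 1&4? no. Sum: 0
Gen 3: crossing 1x2. Both 1&4? no. Sum: 0
Gen 4: crossing 3x4. Both 1&4? no. Sum: 0
Gen 5: crossing 3x5. Both 1&4? no. Sum: 0
Gen 6: crossing 4x5. Both 1&4? no. Sum: 0
Gen 7: crossing 1x5. Both 1&4? no. Sum: 0
Gen 8: crossing 4x3. Both 1&4? no. Sum: 0
Gen 9: crossing 1x3. Both 1&4? no. Sum: 0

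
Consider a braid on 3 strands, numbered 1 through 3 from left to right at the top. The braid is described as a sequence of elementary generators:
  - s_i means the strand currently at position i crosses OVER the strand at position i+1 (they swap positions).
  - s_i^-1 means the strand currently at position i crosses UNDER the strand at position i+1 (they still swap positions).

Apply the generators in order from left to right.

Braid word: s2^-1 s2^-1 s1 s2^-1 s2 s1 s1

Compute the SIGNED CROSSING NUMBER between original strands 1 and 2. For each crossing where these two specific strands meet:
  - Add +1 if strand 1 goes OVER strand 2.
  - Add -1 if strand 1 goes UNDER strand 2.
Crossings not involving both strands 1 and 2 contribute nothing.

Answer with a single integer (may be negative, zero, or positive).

Gen 1: crossing 2x3. Both 1&2? no. Sum: 0
Gen 2: crossing 3x2. Both 1&2? no. Sum: 0
Gen 3: 1 over 2. Both 1&2? yes. Contrib: +1. Sum: 1
Gen 4: crossing 1x3. Both 1&2? no. Sum: 1
Gen 5: crossing 3x1. Both 1&2? no. Sum: 1
Gen 6: 2 over 1. Both 1&2? yes. Contrib: -1. Sum: 0
Gen 7: 1 over 2. Both 1&2? yes. Contrib: +1. Sum: 1

Answer: 1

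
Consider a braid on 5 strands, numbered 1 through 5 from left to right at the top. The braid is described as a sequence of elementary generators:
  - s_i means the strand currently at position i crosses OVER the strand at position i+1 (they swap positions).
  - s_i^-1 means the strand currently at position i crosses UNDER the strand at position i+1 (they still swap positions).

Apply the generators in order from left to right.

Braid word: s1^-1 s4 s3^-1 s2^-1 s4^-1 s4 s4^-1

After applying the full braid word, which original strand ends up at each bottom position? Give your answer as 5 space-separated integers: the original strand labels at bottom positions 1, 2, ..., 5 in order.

Gen 1 (s1^-1): strand 1 crosses under strand 2. Perm now: [2 1 3 4 5]
Gen 2 (s4): strand 4 crosses over strand 5. Perm now: [2 1 3 5 4]
Gen 3 (s3^-1): strand 3 crosses under strand 5. Perm now: [2 1 5 3 4]
Gen 4 (s2^-1): strand 1 crosses under strand 5. Perm now: [2 5 1 3 4]
Gen 5 (s4^-1): strand 3 crosses under strand 4. Perm now: [2 5 1 4 3]
Gen 6 (s4): strand 4 crosses over strand 3. Perm now: [2 5 1 3 4]
Gen 7 (s4^-1): strand 3 crosses under strand 4. Perm now: [2 5 1 4 3]

Answer: 2 5 1 4 3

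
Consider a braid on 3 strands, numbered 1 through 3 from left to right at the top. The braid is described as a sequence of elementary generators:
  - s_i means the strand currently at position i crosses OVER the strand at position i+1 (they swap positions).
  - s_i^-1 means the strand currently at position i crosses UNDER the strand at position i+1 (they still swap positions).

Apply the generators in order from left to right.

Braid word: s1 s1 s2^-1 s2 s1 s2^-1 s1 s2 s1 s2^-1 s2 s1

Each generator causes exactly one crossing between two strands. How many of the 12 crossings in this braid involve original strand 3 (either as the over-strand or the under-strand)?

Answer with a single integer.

Gen 1: crossing 1x2. Involves strand 3? no. Count so far: 0
Gen 2: crossing 2x1. Involves strand 3? no. Count so far: 0
Gen 3: crossing 2x3. Involves strand 3? yes. Count so far: 1
Gen 4: crossing 3x2. Involves strand 3? yes. Count so far: 2
Gen 5: crossing 1x2. Involves strand 3? no. Count so far: 2
Gen 6: crossing 1x3. Involves strand 3? yes. Count so far: 3
Gen 7: crossing 2x3. Involves strand 3? yes. Count so far: 4
Gen 8: crossing 2x1. Involves strand 3? no. Count so far: 4
Gen 9: crossing 3x1. Involves strand 3? yes. Count so far: 5
Gen 10: crossing 3x2. Involves strand 3? yes. Count so far: 6
Gen 11: crossing 2x3. Involves strand 3? yes. Count so far: 7
Gen 12: crossing 1x3. Involves strand 3? yes. Count so far: 8

Answer: 8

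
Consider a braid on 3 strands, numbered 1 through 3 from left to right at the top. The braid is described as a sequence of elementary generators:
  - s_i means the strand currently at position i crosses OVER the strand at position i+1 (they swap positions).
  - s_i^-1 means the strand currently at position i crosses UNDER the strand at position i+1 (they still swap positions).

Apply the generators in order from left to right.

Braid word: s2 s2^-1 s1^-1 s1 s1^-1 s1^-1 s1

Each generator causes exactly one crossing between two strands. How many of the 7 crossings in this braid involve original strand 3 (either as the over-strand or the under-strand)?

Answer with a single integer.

Gen 1: crossing 2x3. Involves strand 3? yes. Count so far: 1
Gen 2: crossing 3x2. Involves strand 3? yes. Count so far: 2
Gen 3: crossing 1x2. Involves strand 3? no. Count so far: 2
Gen 4: crossing 2x1. Involves strand 3? no. Count so far: 2
Gen 5: crossing 1x2. Involves strand 3? no. Count so far: 2
Gen 6: crossing 2x1. Involves strand 3? no. Count so far: 2
Gen 7: crossing 1x2. Involves strand 3? no. Count so far: 2

Answer: 2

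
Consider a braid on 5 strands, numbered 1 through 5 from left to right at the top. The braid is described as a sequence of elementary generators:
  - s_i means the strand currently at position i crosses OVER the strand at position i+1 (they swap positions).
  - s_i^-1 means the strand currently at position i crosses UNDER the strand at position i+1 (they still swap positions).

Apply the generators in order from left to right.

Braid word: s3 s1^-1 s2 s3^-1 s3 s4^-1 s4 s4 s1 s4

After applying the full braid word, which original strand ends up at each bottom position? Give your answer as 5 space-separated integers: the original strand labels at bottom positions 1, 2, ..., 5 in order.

Gen 1 (s3): strand 3 crosses over strand 4. Perm now: [1 2 4 3 5]
Gen 2 (s1^-1): strand 1 crosses under strand 2. Perm now: [2 1 4 3 5]
Gen 3 (s2): strand 1 crosses over strand 4. Perm now: [2 4 1 3 5]
Gen 4 (s3^-1): strand 1 crosses under strand 3. Perm now: [2 4 3 1 5]
Gen 5 (s3): strand 3 crosses over strand 1. Perm now: [2 4 1 3 5]
Gen 6 (s4^-1): strand 3 crosses under strand 5. Perm now: [2 4 1 5 3]
Gen 7 (s4): strand 5 crosses over strand 3. Perm now: [2 4 1 3 5]
Gen 8 (s4): strand 3 crosses over strand 5. Perm now: [2 4 1 5 3]
Gen 9 (s1): strand 2 crosses over strand 4. Perm now: [4 2 1 5 3]
Gen 10 (s4): strand 5 crosses over strand 3. Perm now: [4 2 1 3 5]

Answer: 4 2 1 3 5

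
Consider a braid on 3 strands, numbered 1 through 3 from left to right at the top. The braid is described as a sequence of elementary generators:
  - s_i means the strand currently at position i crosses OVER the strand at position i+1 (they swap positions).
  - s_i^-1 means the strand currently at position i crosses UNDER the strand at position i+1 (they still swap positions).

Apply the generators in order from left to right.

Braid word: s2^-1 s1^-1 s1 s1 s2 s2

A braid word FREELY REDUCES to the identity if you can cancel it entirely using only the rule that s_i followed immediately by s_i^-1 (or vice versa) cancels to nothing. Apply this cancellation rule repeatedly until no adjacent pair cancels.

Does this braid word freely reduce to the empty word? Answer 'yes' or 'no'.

Answer: no

Derivation:
Gen 1 (s2^-1): push. Stack: [s2^-1]
Gen 2 (s1^-1): push. Stack: [s2^-1 s1^-1]
Gen 3 (s1): cancels prior s1^-1. Stack: [s2^-1]
Gen 4 (s1): push. Stack: [s2^-1 s1]
Gen 5 (s2): push. Stack: [s2^-1 s1 s2]
Gen 6 (s2): push. Stack: [s2^-1 s1 s2 s2]
Reduced word: s2^-1 s1 s2 s2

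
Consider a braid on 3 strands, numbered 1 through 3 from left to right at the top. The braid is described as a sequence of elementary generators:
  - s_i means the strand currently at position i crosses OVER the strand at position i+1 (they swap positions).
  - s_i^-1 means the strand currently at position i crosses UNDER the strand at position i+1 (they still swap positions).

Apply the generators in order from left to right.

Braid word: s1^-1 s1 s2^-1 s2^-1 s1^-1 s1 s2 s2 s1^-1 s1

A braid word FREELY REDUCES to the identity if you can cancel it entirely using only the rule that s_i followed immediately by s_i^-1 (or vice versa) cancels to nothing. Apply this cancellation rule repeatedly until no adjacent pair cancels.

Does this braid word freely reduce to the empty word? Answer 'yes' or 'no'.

Gen 1 (s1^-1): push. Stack: [s1^-1]
Gen 2 (s1): cancels prior s1^-1. Stack: []
Gen 3 (s2^-1): push. Stack: [s2^-1]
Gen 4 (s2^-1): push. Stack: [s2^-1 s2^-1]
Gen 5 (s1^-1): push. Stack: [s2^-1 s2^-1 s1^-1]
Gen 6 (s1): cancels prior s1^-1. Stack: [s2^-1 s2^-1]
Gen 7 (s2): cancels prior s2^-1. Stack: [s2^-1]
Gen 8 (s2): cancels prior s2^-1. Stack: []
Gen 9 (s1^-1): push. Stack: [s1^-1]
Gen 10 (s1): cancels prior s1^-1. Stack: []
Reduced word: (empty)

Answer: yes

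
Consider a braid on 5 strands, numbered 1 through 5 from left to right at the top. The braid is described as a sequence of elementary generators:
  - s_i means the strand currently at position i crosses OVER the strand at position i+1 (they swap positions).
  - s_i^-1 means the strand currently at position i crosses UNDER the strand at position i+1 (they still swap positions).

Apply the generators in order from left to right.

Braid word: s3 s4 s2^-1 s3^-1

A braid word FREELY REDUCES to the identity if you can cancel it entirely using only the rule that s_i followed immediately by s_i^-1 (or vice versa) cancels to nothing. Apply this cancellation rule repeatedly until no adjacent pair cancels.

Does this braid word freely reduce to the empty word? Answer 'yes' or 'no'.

Answer: no

Derivation:
Gen 1 (s3): push. Stack: [s3]
Gen 2 (s4): push. Stack: [s3 s4]
Gen 3 (s2^-1): push. Stack: [s3 s4 s2^-1]
Gen 4 (s3^-1): push. Stack: [s3 s4 s2^-1 s3^-1]
Reduced word: s3 s4 s2^-1 s3^-1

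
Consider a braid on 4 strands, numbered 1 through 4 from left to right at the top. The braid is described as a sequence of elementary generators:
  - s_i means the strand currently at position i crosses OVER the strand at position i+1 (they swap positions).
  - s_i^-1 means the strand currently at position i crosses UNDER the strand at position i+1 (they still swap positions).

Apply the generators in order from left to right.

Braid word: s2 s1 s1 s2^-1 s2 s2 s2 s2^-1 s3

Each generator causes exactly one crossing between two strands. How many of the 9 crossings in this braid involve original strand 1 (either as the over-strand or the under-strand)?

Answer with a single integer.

Answer: 2

Derivation:
Gen 1: crossing 2x3. Involves strand 1? no. Count so far: 0
Gen 2: crossing 1x3. Involves strand 1? yes. Count so far: 1
Gen 3: crossing 3x1. Involves strand 1? yes. Count so far: 2
Gen 4: crossing 3x2. Involves strand 1? no. Count so far: 2
Gen 5: crossing 2x3. Involves strand 1? no. Count so far: 2
Gen 6: crossing 3x2. Involves strand 1? no. Count so far: 2
Gen 7: crossing 2x3. Involves strand 1? no. Count so far: 2
Gen 8: crossing 3x2. Involves strand 1? no. Count so far: 2
Gen 9: crossing 3x4. Involves strand 1? no. Count so far: 2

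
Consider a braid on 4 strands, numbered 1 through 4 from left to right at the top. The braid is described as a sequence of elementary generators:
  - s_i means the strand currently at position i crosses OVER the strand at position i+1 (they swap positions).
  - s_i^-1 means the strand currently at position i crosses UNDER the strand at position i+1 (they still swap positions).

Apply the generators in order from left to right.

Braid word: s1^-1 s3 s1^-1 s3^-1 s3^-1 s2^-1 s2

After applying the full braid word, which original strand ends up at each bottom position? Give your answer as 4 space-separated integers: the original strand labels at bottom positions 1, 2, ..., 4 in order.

Answer: 1 2 4 3

Derivation:
Gen 1 (s1^-1): strand 1 crosses under strand 2. Perm now: [2 1 3 4]
Gen 2 (s3): strand 3 crosses over strand 4. Perm now: [2 1 4 3]
Gen 3 (s1^-1): strand 2 crosses under strand 1. Perm now: [1 2 4 3]
Gen 4 (s3^-1): strand 4 crosses under strand 3. Perm now: [1 2 3 4]
Gen 5 (s3^-1): strand 3 crosses under strand 4. Perm now: [1 2 4 3]
Gen 6 (s2^-1): strand 2 crosses under strand 4. Perm now: [1 4 2 3]
Gen 7 (s2): strand 4 crosses over strand 2. Perm now: [1 2 4 3]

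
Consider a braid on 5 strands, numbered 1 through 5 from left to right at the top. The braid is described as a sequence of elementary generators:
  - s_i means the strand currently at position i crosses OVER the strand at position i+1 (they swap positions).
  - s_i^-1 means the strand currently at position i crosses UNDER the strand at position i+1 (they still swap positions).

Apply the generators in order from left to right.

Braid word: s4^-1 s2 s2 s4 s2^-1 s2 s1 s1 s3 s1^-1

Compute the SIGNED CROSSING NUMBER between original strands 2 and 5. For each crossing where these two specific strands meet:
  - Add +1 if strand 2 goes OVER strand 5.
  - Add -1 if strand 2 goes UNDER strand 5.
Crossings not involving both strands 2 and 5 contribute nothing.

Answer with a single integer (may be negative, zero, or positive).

Gen 1: crossing 4x5. Both 2&5? no. Sum: 0
Gen 2: crossing 2x3. Both 2&5? no. Sum: 0
Gen 3: crossing 3x2. Both 2&5? no. Sum: 0
Gen 4: crossing 5x4. Both 2&5? no. Sum: 0
Gen 5: crossing 2x3. Both 2&5? no. Sum: 0
Gen 6: crossing 3x2. Both 2&5? no. Sum: 0
Gen 7: crossing 1x2. Both 2&5? no. Sum: 0
Gen 8: crossing 2x1. Both 2&5? no. Sum: 0
Gen 9: crossing 3x4. Both 2&5? no. Sum: 0
Gen 10: crossing 1x2. Both 2&5? no. Sum: 0

Answer: 0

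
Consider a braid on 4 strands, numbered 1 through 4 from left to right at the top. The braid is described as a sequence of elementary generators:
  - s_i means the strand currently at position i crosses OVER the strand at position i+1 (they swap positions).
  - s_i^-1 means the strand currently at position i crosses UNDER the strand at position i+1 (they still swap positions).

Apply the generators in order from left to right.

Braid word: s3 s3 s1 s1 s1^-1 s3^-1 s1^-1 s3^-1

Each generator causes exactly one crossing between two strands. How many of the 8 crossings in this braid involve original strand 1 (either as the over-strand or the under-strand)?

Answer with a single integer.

Answer: 4

Derivation:
Gen 1: crossing 3x4. Involves strand 1? no. Count so far: 0
Gen 2: crossing 4x3. Involves strand 1? no. Count so far: 0
Gen 3: crossing 1x2. Involves strand 1? yes. Count so far: 1
Gen 4: crossing 2x1. Involves strand 1? yes. Count so far: 2
Gen 5: crossing 1x2. Involves strand 1? yes. Count so far: 3
Gen 6: crossing 3x4. Involves strand 1? no. Count so far: 3
Gen 7: crossing 2x1. Involves strand 1? yes. Count so far: 4
Gen 8: crossing 4x3. Involves strand 1? no. Count so far: 4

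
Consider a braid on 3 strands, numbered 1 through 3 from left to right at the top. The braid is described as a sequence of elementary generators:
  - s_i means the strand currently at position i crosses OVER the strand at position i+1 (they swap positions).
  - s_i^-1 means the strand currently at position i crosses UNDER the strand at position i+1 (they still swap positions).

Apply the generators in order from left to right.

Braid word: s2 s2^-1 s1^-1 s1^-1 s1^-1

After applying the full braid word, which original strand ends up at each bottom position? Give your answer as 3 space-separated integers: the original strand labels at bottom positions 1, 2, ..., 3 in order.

Answer: 2 1 3

Derivation:
Gen 1 (s2): strand 2 crosses over strand 3. Perm now: [1 3 2]
Gen 2 (s2^-1): strand 3 crosses under strand 2. Perm now: [1 2 3]
Gen 3 (s1^-1): strand 1 crosses under strand 2. Perm now: [2 1 3]
Gen 4 (s1^-1): strand 2 crosses under strand 1. Perm now: [1 2 3]
Gen 5 (s1^-1): strand 1 crosses under strand 2. Perm now: [2 1 3]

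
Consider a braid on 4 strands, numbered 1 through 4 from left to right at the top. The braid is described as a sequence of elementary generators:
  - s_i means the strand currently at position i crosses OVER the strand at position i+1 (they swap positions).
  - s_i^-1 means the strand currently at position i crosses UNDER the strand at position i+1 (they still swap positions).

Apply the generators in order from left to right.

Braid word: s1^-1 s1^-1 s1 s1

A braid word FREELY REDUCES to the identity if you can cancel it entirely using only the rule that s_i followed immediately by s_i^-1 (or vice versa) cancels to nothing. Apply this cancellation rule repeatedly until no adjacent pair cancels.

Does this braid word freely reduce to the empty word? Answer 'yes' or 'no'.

Answer: yes

Derivation:
Gen 1 (s1^-1): push. Stack: [s1^-1]
Gen 2 (s1^-1): push. Stack: [s1^-1 s1^-1]
Gen 3 (s1): cancels prior s1^-1. Stack: [s1^-1]
Gen 4 (s1): cancels prior s1^-1. Stack: []
Reduced word: (empty)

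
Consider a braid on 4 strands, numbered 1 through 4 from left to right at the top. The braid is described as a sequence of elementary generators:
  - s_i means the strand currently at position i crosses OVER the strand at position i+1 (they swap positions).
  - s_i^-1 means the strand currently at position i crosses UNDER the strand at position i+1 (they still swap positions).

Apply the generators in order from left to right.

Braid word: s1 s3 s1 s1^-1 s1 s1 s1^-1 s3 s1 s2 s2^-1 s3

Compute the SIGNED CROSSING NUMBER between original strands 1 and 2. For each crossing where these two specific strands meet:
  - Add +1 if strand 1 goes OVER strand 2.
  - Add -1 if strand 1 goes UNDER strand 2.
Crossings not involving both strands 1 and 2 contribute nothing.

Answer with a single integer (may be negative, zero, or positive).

Answer: 1

Derivation:
Gen 1: 1 over 2. Both 1&2? yes. Contrib: +1. Sum: 1
Gen 2: crossing 3x4. Both 1&2? no. Sum: 1
Gen 3: 2 over 1. Both 1&2? yes. Contrib: -1. Sum: 0
Gen 4: 1 under 2. Both 1&2? yes. Contrib: -1. Sum: -1
Gen 5: 2 over 1. Both 1&2? yes. Contrib: -1. Sum: -2
Gen 6: 1 over 2. Both 1&2? yes. Contrib: +1. Sum: -1
Gen 7: 2 under 1. Both 1&2? yes. Contrib: +1. Sum: 0
Gen 8: crossing 4x3. Both 1&2? no. Sum: 0
Gen 9: 1 over 2. Both 1&2? yes. Contrib: +1. Sum: 1
Gen 10: crossing 1x3. Both 1&2? no. Sum: 1
Gen 11: crossing 3x1. Both 1&2? no. Sum: 1
Gen 12: crossing 3x4. Both 1&2? no. Sum: 1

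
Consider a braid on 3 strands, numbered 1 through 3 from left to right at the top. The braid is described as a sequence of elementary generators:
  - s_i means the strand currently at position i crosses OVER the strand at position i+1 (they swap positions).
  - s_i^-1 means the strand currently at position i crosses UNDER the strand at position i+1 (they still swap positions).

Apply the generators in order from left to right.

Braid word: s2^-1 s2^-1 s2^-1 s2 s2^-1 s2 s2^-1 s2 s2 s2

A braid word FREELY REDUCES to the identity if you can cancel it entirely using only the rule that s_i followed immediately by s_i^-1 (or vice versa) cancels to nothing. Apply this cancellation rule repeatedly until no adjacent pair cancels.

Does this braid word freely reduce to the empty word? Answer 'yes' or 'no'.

Answer: yes

Derivation:
Gen 1 (s2^-1): push. Stack: [s2^-1]
Gen 2 (s2^-1): push. Stack: [s2^-1 s2^-1]
Gen 3 (s2^-1): push. Stack: [s2^-1 s2^-1 s2^-1]
Gen 4 (s2): cancels prior s2^-1. Stack: [s2^-1 s2^-1]
Gen 5 (s2^-1): push. Stack: [s2^-1 s2^-1 s2^-1]
Gen 6 (s2): cancels prior s2^-1. Stack: [s2^-1 s2^-1]
Gen 7 (s2^-1): push. Stack: [s2^-1 s2^-1 s2^-1]
Gen 8 (s2): cancels prior s2^-1. Stack: [s2^-1 s2^-1]
Gen 9 (s2): cancels prior s2^-1. Stack: [s2^-1]
Gen 10 (s2): cancels prior s2^-1. Stack: []
Reduced word: (empty)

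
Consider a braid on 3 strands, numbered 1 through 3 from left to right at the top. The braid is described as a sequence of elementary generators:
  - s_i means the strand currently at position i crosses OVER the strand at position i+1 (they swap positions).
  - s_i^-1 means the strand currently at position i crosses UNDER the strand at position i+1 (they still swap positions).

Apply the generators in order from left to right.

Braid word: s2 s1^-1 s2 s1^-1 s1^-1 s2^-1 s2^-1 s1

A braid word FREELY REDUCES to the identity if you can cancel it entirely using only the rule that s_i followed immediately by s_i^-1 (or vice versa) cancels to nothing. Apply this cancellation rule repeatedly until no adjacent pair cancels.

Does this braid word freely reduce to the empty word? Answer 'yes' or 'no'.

Gen 1 (s2): push. Stack: [s2]
Gen 2 (s1^-1): push. Stack: [s2 s1^-1]
Gen 3 (s2): push. Stack: [s2 s1^-1 s2]
Gen 4 (s1^-1): push. Stack: [s2 s1^-1 s2 s1^-1]
Gen 5 (s1^-1): push. Stack: [s2 s1^-1 s2 s1^-1 s1^-1]
Gen 6 (s2^-1): push. Stack: [s2 s1^-1 s2 s1^-1 s1^-1 s2^-1]
Gen 7 (s2^-1): push. Stack: [s2 s1^-1 s2 s1^-1 s1^-1 s2^-1 s2^-1]
Gen 8 (s1): push. Stack: [s2 s1^-1 s2 s1^-1 s1^-1 s2^-1 s2^-1 s1]
Reduced word: s2 s1^-1 s2 s1^-1 s1^-1 s2^-1 s2^-1 s1

Answer: no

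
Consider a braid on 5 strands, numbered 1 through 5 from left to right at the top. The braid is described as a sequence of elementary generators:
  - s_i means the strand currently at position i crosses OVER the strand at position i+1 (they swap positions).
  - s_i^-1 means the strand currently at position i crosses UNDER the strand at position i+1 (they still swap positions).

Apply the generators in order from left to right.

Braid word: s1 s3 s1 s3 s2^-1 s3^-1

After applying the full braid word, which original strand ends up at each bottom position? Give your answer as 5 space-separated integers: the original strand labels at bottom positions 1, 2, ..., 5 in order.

Answer: 1 3 4 2 5

Derivation:
Gen 1 (s1): strand 1 crosses over strand 2. Perm now: [2 1 3 4 5]
Gen 2 (s3): strand 3 crosses over strand 4. Perm now: [2 1 4 3 5]
Gen 3 (s1): strand 2 crosses over strand 1. Perm now: [1 2 4 3 5]
Gen 4 (s3): strand 4 crosses over strand 3. Perm now: [1 2 3 4 5]
Gen 5 (s2^-1): strand 2 crosses under strand 3. Perm now: [1 3 2 4 5]
Gen 6 (s3^-1): strand 2 crosses under strand 4. Perm now: [1 3 4 2 5]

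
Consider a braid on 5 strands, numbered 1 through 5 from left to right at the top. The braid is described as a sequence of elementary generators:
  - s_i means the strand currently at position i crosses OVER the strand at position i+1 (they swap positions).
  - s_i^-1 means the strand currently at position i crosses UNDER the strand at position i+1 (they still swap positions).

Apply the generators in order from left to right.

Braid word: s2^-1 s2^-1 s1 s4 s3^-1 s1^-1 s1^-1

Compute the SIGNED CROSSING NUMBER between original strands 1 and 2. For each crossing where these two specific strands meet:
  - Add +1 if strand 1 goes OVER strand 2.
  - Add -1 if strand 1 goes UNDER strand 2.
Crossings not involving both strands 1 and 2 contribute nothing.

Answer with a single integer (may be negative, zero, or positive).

Gen 1: crossing 2x3. Both 1&2? no. Sum: 0
Gen 2: crossing 3x2. Both 1&2? no. Sum: 0
Gen 3: 1 over 2. Both 1&2? yes. Contrib: +1. Sum: 1
Gen 4: crossing 4x5. Both 1&2? no. Sum: 1
Gen 5: crossing 3x5. Both 1&2? no. Sum: 1
Gen 6: 2 under 1. Both 1&2? yes. Contrib: +1. Sum: 2
Gen 7: 1 under 2. Both 1&2? yes. Contrib: -1. Sum: 1

Answer: 1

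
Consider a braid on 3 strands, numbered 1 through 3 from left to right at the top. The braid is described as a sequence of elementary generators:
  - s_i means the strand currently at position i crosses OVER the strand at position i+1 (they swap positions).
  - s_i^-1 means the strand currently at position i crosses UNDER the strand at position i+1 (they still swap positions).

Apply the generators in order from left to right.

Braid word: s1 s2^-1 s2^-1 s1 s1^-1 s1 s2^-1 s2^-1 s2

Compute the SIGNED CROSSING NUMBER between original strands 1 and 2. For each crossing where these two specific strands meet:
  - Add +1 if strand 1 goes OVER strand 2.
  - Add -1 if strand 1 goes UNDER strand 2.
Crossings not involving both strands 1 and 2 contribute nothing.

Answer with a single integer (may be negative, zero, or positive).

Gen 1: 1 over 2. Both 1&2? yes. Contrib: +1. Sum: 1
Gen 2: crossing 1x3. Both 1&2? no. Sum: 1
Gen 3: crossing 3x1. Both 1&2? no. Sum: 1
Gen 4: 2 over 1. Both 1&2? yes. Contrib: -1. Sum: 0
Gen 5: 1 under 2. Both 1&2? yes. Contrib: -1. Sum: -1
Gen 6: 2 over 1. Both 1&2? yes. Contrib: -1. Sum: -2
Gen 7: crossing 2x3. Both 1&2? no. Sum: -2
Gen 8: crossing 3x2. Both 1&2? no. Sum: -2
Gen 9: crossing 2x3. Both 1&2? no. Sum: -2

Answer: -2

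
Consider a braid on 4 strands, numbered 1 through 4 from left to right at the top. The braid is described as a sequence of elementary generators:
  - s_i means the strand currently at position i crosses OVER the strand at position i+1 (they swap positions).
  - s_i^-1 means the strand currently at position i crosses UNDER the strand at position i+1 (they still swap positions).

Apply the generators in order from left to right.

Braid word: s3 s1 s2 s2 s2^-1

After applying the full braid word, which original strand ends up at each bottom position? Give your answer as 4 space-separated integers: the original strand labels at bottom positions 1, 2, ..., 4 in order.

Gen 1 (s3): strand 3 crosses over strand 4. Perm now: [1 2 4 3]
Gen 2 (s1): strand 1 crosses over strand 2. Perm now: [2 1 4 3]
Gen 3 (s2): strand 1 crosses over strand 4. Perm now: [2 4 1 3]
Gen 4 (s2): strand 4 crosses over strand 1. Perm now: [2 1 4 3]
Gen 5 (s2^-1): strand 1 crosses under strand 4. Perm now: [2 4 1 3]

Answer: 2 4 1 3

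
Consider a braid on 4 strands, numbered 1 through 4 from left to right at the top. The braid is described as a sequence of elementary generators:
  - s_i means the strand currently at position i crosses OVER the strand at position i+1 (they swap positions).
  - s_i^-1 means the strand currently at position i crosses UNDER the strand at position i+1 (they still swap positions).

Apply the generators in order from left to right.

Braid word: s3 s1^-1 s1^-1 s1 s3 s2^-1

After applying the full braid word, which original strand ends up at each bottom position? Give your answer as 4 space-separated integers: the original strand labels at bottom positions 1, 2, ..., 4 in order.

Gen 1 (s3): strand 3 crosses over strand 4. Perm now: [1 2 4 3]
Gen 2 (s1^-1): strand 1 crosses under strand 2. Perm now: [2 1 4 3]
Gen 3 (s1^-1): strand 2 crosses under strand 1. Perm now: [1 2 4 3]
Gen 4 (s1): strand 1 crosses over strand 2. Perm now: [2 1 4 3]
Gen 5 (s3): strand 4 crosses over strand 3. Perm now: [2 1 3 4]
Gen 6 (s2^-1): strand 1 crosses under strand 3. Perm now: [2 3 1 4]

Answer: 2 3 1 4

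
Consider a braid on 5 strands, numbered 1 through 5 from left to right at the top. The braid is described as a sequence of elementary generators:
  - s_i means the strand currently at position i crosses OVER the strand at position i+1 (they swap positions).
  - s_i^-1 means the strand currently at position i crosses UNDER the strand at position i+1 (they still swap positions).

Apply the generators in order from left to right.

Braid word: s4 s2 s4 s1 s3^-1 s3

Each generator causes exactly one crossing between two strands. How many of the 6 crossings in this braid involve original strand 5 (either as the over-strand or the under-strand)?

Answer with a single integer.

Gen 1: crossing 4x5. Involves strand 5? yes. Count so far: 1
Gen 2: crossing 2x3. Involves strand 5? no. Count so far: 1
Gen 3: crossing 5x4. Involves strand 5? yes. Count so far: 2
Gen 4: crossing 1x3. Involves strand 5? no. Count so far: 2
Gen 5: crossing 2x4. Involves strand 5? no. Count so far: 2
Gen 6: crossing 4x2. Involves strand 5? no. Count so far: 2

Answer: 2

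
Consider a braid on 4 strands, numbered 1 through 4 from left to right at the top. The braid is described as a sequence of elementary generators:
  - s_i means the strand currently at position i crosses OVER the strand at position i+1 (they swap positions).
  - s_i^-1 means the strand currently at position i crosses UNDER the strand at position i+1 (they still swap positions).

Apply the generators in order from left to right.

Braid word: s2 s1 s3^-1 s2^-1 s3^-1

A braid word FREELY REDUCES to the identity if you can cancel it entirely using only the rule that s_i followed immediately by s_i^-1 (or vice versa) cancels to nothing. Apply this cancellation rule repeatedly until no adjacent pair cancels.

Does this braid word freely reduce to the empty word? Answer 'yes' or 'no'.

Answer: no

Derivation:
Gen 1 (s2): push. Stack: [s2]
Gen 2 (s1): push. Stack: [s2 s1]
Gen 3 (s3^-1): push. Stack: [s2 s1 s3^-1]
Gen 4 (s2^-1): push. Stack: [s2 s1 s3^-1 s2^-1]
Gen 5 (s3^-1): push. Stack: [s2 s1 s3^-1 s2^-1 s3^-1]
Reduced word: s2 s1 s3^-1 s2^-1 s3^-1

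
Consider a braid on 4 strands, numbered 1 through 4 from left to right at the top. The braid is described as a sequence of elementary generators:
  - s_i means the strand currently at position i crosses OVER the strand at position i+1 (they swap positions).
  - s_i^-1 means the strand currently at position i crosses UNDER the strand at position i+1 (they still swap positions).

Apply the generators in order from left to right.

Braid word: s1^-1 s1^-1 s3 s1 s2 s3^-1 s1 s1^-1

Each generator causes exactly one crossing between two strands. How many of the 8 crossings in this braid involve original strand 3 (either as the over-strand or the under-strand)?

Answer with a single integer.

Gen 1: crossing 1x2. Involves strand 3? no. Count so far: 0
Gen 2: crossing 2x1. Involves strand 3? no. Count so far: 0
Gen 3: crossing 3x4. Involves strand 3? yes. Count so far: 1
Gen 4: crossing 1x2. Involves strand 3? no. Count so far: 1
Gen 5: crossing 1x4. Involves strand 3? no. Count so far: 1
Gen 6: crossing 1x3. Involves strand 3? yes. Count so far: 2
Gen 7: crossing 2x4. Involves strand 3? no. Count so far: 2
Gen 8: crossing 4x2. Involves strand 3? no. Count so far: 2

Answer: 2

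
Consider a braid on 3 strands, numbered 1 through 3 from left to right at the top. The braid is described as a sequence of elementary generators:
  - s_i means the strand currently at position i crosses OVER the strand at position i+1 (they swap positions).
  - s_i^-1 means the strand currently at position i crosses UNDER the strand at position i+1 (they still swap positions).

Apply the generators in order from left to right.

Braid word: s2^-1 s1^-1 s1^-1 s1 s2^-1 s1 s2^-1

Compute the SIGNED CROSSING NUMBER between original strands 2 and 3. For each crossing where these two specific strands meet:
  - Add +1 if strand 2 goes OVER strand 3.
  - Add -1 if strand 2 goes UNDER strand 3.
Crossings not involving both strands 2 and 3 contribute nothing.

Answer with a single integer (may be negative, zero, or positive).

Answer: -2

Derivation:
Gen 1: 2 under 3. Both 2&3? yes. Contrib: -1. Sum: -1
Gen 2: crossing 1x3. Both 2&3? no. Sum: -1
Gen 3: crossing 3x1. Both 2&3? no. Sum: -1
Gen 4: crossing 1x3. Both 2&3? no. Sum: -1
Gen 5: crossing 1x2. Both 2&3? no. Sum: -1
Gen 6: 3 over 2. Both 2&3? yes. Contrib: -1. Sum: -2
Gen 7: crossing 3x1. Both 2&3? no. Sum: -2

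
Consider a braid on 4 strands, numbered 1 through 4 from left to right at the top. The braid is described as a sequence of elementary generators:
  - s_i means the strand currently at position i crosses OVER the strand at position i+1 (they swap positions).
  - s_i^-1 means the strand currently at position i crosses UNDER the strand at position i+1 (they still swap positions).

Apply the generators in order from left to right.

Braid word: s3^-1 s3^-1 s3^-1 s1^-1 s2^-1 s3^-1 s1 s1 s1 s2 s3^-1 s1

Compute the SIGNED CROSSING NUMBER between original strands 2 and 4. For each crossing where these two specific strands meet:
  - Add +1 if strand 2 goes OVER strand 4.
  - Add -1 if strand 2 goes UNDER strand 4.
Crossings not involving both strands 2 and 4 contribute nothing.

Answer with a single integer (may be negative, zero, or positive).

Gen 1: crossing 3x4. Both 2&4? no. Sum: 0
Gen 2: crossing 4x3. Both 2&4? no. Sum: 0
Gen 3: crossing 3x4. Both 2&4? no. Sum: 0
Gen 4: crossing 1x2. Both 2&4? no. Sum: 0
Gen 5: crossing 1x4. Both 2&4? no. Sum: 0
Gen 6: crossing 1x3. Both 2&4? no. Sum: 0
Gen 7: 2 over 4. Both 2&4? yes. Contrib: +1. Sum: 1
Gen 8: 4 over 2. Both 2&4? yes. Contrib: -1. Sum: 0
Gen 9: 2 over 4. Both 2&4? yes. Contrib: +1. Sum: 1
Gen 10: crossing 2x3. Both 2&4? no. Sum: 1
Gen 11: crossing 2x1. Both 2&4? no. Sum: 1
Gen 12: crossing 4x3. Both 2&4? no. Sum: 1

Answer: 1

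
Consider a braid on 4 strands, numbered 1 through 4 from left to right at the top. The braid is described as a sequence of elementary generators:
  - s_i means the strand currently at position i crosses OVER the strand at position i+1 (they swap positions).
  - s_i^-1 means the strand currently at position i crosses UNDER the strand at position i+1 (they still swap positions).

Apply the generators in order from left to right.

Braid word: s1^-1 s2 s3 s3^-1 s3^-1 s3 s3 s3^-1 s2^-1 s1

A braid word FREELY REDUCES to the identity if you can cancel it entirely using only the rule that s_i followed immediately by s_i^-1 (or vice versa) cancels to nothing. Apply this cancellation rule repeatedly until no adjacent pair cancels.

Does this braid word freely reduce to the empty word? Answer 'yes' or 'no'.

Answer: yes

Derivation:
Gen 1 (s1^-1): push. Stack: [s1^-1]
Gen 2 (s2): push. Stack: [s1^-1 s2]
Gen 3 (s3): push. Stack: [s1^-1 s2 s3]
Gen 4 (s3^-1): cancels prior s3. Stack: [s1^-1 s2]
Gen 5 (s3^-1): push. Stack: [s1^-1 s2 s3^-1]
Gen 6 (s3): cancels prior s3^-1. Stack: [s1^-1 s2]
Gen 7 (s3): push. Stack: [s1^-1 s2 s3]
Gen 8 (s3^-1): cancels prior s3. Stack: [s1^-1 s2]
Gen 9 (s2^-1): cancels prior s2. Stack: [s1^-1]
Gen 10 (s1): cancels prior s1^-1. Stack: []
Reduced word: (empty)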